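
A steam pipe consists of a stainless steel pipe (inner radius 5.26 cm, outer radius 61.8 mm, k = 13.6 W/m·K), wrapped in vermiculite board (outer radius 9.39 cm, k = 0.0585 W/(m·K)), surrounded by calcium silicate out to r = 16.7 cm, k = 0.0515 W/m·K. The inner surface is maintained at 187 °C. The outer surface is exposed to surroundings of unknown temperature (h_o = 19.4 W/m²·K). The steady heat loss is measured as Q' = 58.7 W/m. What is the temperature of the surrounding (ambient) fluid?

Sum the resistances:
  R'_stainless steel = ln(0.0618/0.0526)/(2πk) = 0.1612/(2π·13.6) = 0.001886 m·K/W
  R'_vermiculite board = ln(0.0939/0.0618)/(2πk) = 0.4183/(2π·0.0585) = 1.138 m·K/W
  R'_calcium silicate = ln(0.167/0.0939)/(2πk) = 0.5758/(2π·0.0515) = 1.779 m·K/W
  R'_conv,out = 1/(2πr h) = 1/(2π·0.167·19.4) = 0.04912 m·K/W
ΣR = 2.968 m·K/W
ΔT = Q'·ΣR = 58.7 × 2.968 = 174.2 K
Heat flows outward, so T_out = T_in − ΔT = 187 − 174.2 = 12.8 °C

T_out = 12.8 °C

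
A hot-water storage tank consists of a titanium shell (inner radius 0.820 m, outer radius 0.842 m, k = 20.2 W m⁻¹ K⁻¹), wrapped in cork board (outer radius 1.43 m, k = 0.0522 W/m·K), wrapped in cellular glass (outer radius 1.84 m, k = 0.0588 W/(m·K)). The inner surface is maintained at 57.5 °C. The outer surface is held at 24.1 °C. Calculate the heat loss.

Q = 35.0 W

Treat each layer as a resistance in series:
  R_titanium = (1/0.820 − 1/0.842)/(4πk) = 0.03186/(4π·20.2) = 1.255×10^-4 K/W
  R_cork board = (1/0.842 − 1/1.43)/(4πk) = 0.4883/(4π·0.0522) = 0.7445 K/W
  R_cellular glass = (1/1.43 − 1/1.84)/(4πk) = 0.1558/(4π·0.0588) = 0.2109 K/W
ΣR = 1.255×10^-4 + 0.7445 + 0.2109 = 0.9555 K/W
Q = ΔT/ΣR = (57.5 °C − 24.1 °C)/0.9555 = 35.0 W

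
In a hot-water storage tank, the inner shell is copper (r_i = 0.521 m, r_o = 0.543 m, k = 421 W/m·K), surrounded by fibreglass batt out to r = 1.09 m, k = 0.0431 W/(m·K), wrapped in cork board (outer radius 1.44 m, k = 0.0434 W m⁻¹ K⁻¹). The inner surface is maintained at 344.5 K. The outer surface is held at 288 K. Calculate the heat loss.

Treat each layer as a resistance in series:
  R_copper = (1/0.521 − 1/0.543)/(4πk) = 0.07777/(4π·421) = 1.470×10^-5 K/W
  R_fibreglass batt = (1/0.543 − 1/1.09)/(4πk) = 0.9242/(4π·0.0431) = 1.706 K/W
  R_cork board = (1/1.09 − 1/1.44)/(4πk) = 0.2230/(4π·0.0434) = 0.4089 K/W
ΣR = 1.470×10^-5 + 1.706 + 0.4089 = 2.115 K/W
Q = ΔT/ΣR = (344.5 K − 288 K)/2.115 = 26.7 W

Q = 26.7 W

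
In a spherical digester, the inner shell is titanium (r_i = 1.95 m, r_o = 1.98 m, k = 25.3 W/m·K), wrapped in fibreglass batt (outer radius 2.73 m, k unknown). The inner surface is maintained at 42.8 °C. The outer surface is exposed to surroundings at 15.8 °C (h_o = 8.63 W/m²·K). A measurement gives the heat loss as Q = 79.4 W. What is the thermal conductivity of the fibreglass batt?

ΣR = ΔT/Q = |42.8 − 15.8|/79.4 = 0.3401 K/W
Known resistances:
  R_titanium = (1/1.95 − 1/1.98)/(4πk) = 0.007770/(4π·25.3) = 2.444×10^-5 K/W
  R_conv,out = 1/(4πr²h) = 1/(4π·2.73²·8.63) = 0.001237 K/W
R_fibreglass batt = ΣR − ΣR_known = 0.3401 − 0.001261 = 0.3388 K/W
(1/r₁−1/r₂)/(4πk) = 0.3388 ⇒ k = 0.1388/(4π·0.3388) = 0.0326 W/m·K

k = 0.0326 W/m·K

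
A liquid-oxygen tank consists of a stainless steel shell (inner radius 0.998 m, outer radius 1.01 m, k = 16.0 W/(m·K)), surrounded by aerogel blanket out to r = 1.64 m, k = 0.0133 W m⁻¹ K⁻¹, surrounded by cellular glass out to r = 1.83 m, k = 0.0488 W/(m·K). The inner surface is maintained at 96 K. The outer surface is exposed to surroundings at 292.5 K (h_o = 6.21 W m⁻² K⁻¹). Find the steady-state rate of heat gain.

Q = 82.5 W

Resistance network (inner→outer):
  R_stainless steel = (1/0.998 − 1/1.01)/(4πk) = 0.01190/(4π·16.0) = 5.921×10^-5 K/W
  R_aerogel blanket = (1/1.01 − 1/1.64)/(4πk) = 0.3803/(4π·0.0133) = 2.276 K/W
  R_cellular glass = (1/1.64 − 1/1.83)/(4πk) = 0.06331/(4π·0.0488) = 0.1032 K/W
  R_conv,out = 1/(4πr²h) = 1/(4π·1.83²·6.21) = 0.003826 K/W
ΣR = 5.921×10^-5 + 2.276 + 0.1032 + 0.003826 = 2.383 K/W
Q = ΔT/ΣR = (96 K − 292.5 K)/2.383 = -82.5 W
(Negative Q ⇒ heat flows inward; heat gain = 82.5 W.)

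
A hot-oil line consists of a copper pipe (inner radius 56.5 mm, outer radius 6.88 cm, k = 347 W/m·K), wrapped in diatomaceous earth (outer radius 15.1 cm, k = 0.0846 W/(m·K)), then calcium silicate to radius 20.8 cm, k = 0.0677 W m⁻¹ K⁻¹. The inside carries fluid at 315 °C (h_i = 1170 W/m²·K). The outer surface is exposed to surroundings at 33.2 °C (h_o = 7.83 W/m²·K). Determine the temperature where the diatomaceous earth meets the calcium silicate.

Resistance network (inner→outer):
  R'_conv,in = 1/(2πr h) = 1/(2π·0.0565·1170) = 0.002408 m·K/W
  R'_copper = ln(0.0688/0.0565)/(2πk) = 0.1970/(2π·347) = 9.034×10^-5 m·K/W
  R'_diatomaceous earth = ln(0.151/0.0688)/(2πk) = 0.7861/(2π·0.0846) = 1.479 m·K/W
  R'_calcium silicate = ln(0.208/0.151)/(2πk) = 0.3203/(2π·0.0677) = 0.7529 m·K/W
  R'_conv,out = 1/(2πr h) = 1/(2π·0.208·7.83) = 0.09772 m·K/W
ΣR = 0.002408 + 9.034×10^-5 + 1.479 + 0.7529 + 0.09772 = 2.332 m·K/W
Q' = ΔT/ΣR = (315 °C − 33.2 °C)/2.332 = 120.8 W/m
From the inner boundary to the diatomaceous earth/calcium silicate interface, ΣR_partial = 1.481 m·K/W.
T_interface = T_in − Q'·ΣR_partial = 315 °C − (120.8)(1.481) = 136 °C

T = 136 °C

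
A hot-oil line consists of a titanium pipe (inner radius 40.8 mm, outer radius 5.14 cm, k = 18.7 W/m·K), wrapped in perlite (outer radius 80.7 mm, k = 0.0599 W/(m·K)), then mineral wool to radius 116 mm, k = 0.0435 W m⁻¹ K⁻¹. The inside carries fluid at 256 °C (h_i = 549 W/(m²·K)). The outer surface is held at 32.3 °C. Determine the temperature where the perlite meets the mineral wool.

T = 149 °C

Resistance network (inner→outer):
  R'_conv,in = 1/(2πr h) = 1/(2π·0.0408·549) = 0.007105 m·K/W
  R'_titanium = ln(0.0514/0.0408)/(2πk) = 0.2310/(2π·18.7) = 0.001966 m·K/W
  R'_perlite = ln(0.0807/0.0514)/(2πk) = 0.4511/(2π·0.0599) = 1.199 m·K/W
  R'_mineral wool = ln(0.116/0.0807)/(2πk) = 0.3629/(2π·0.0435) = 1.328 m·K/W
ΣR = 0.007105 + 0.001966 + 1.199 + 1.328 = 2.536 m·K/W
Q' = ΔT/ΣR = (256 °C − 32.3 °C)/2.536 = 88.21 W/m
From the inner boundary to the perlite/mineral wool interface, ΣR_partial = 1.208 m·K/W.
T_interface = T_in − Q'·ΣR_partial = 256 °C − (88.21)(1.208) = 149 °C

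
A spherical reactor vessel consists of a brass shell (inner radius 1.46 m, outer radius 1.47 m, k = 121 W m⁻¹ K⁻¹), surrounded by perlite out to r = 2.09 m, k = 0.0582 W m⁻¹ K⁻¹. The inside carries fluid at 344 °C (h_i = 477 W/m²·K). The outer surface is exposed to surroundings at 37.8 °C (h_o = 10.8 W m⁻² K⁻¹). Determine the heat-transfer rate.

Series thermal resistances, inner to outer:
  R_conv,in = 1/(4πr²h) = 1/(4π·1.46²·477) = 7.826×10^-5 K/W
  R_brass = (1/1.46 − 1/1.47)/(4πk) = 0.004659/(4π·121) = 3.064×10^-6 K/W
  R_perlite = (1/1.47 − 1/2.09)/(4πk) = 0.2018/(4π·0.0582) = 0.2759 K/W
  R_conv,out = 1/(4πr²h) = 1/(4π·2.09²·10.8) = 0.001687 K/W
ΣR = 7.826×10^-5 + 3.064×10^-6 + 0.2759 + 0.001687 = 0.2777 K/W
Q = ΔT/ΣR = (344 °C − 37.8 °C)/0.2777 = 1100 W

Q = 1100 W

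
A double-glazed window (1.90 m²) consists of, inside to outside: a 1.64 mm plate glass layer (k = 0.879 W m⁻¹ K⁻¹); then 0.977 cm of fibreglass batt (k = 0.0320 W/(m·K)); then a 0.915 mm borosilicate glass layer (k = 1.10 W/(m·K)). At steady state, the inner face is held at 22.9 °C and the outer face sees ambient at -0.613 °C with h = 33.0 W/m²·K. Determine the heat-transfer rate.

Q = 132 W

Series thermal resistances, inner to outer:
  R_plate glass = L/(kA) = 0.00164/(0.879·1.90) = 9.820×10^-4 K/W
  R_fibreglass batt = L/(kA) = 0.00977/(0.0320·1.90) = 0.1607 K/W
  R_borosilicate glass = L/(kA) = 9.15×10^-4/(1.10·1.90) = 4.378×10^-4 K/W
  R_conv,out = 1/(hA) = 1/(33.0·1.90) = 0.01595 K/W
ΣR = 9.820×10^-4 + 0.1607 + 4.378×10^-4 + 0.01595 = 0.1781 K/W
Q = ΔT/ΣR = (22.9 °C − -0.613 °C)/0.1781 = 132 W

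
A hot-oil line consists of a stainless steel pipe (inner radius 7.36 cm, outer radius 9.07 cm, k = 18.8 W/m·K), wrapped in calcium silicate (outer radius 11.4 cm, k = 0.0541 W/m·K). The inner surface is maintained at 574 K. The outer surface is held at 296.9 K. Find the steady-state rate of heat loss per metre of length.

Q' = 411 W/m

Treat each layer as a resistance in series:
  R'_stainless steel = ln(0.0907/0.0736)/(2πk) = 0.2089/(2π·18.8) = 0.001769 m·K/W
  R'_calcium silicate = ln(0.114/0.0907)/(2πk) = 0.2286/(2π·0.0541) = 0.6726 m·K/W
ΣR = 0.001769 + 0.6726 = 0.6744 m·K/W
Q' = ΔT/ΣR = (574 K − 296.9 K)/0.6744 = 411 W/m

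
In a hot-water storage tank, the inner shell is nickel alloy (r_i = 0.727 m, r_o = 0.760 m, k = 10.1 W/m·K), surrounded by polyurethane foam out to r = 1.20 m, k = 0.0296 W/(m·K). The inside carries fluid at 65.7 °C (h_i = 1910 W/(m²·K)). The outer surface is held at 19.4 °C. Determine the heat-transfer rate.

Resistance network (inner→outer):
  R_conv,in = 1/(4πr²h) = 1/(4π·0.727²·1910) = 7.883×10^-5 K/W
  R_nickel alloy = (1/0.727 − 1/0.760)/(4πk) = 0.05973/(4π·10.1) = 4.706×10^-4 K/W
  R_polyurethane foam = (1/0.760 − 1/1.20)/(4πk) = 0.4825/(4π·0.0296) = 1.297 K/W
ΣR = 7.883×10^-5 + 4.706×10^-4 + 1.297 = 1.298 K/W
Q = ΔT/ΣR = (65.7 °C − 19.4 °C)/1.298 = 35.7 W

Q = 35.7 W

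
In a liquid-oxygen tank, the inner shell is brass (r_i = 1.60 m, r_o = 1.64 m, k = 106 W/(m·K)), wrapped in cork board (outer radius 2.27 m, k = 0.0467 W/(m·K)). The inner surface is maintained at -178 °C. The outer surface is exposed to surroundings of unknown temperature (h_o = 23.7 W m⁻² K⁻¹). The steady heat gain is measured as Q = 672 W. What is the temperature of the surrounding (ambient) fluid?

T_out = 16.2 °C

Sum the resistances:
  R_brass = (1/1.60 − 1/1.64)/(4πk) = 0.01524/(4π·106) = 1.144×10^-5 K/W
  R_cork board = (1/1.64 − 1/2.27)/(4πk) = 0.1692/(4π·0.0467) = 0.2884 K/W
  R_conv,out = 1/(4πr²h) = 1/(4π·2.27²·23.7) = 6.516×10^-4 K/W
ΣR = 0.2890 K/W
ΔT = Q·ΣR = 672 × 0.2890 = 194.2 K
Heat flows inward, so T_out = T_in + ΔT = -178 + 194.2 = 16.2 °C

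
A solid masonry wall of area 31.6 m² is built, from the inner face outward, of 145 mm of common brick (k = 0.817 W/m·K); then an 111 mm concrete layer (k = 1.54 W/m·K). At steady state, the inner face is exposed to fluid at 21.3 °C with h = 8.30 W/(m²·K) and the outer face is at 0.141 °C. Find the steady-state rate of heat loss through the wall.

Series thermal resistances, inner to outer:
  R_conv,in = 1/(hA) = 1/(8.30·31.6) = 0.003813 K/W
  R_common brick = L/(kA) = 0.145/(0.817·31.6) = 0.005616 K/W
  R_concrete = L/(kA) = 0.111/(1.54·31.6) = 0.002281 K/W
ΣR = 0.003813 + 0.005616 + 0.002281 = 0.01171 K/W
Q = ΔT/ΣR = (21.3 °C − 0.141 °C)/0.01171 = 1810 W

Q = 1810 W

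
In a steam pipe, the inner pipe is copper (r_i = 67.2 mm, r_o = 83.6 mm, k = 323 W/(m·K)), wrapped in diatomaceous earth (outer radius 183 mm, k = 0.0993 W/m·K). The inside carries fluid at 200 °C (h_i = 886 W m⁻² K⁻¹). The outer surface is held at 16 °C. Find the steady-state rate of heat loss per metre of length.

Series thermal resistances, inner to outer:
  R'_conv,in = 1/(2πr h) = 1/(2π·0.0672·886) = 0.002673 m·K/W
  R'_copper = ln(0.0836/0.0672)/(2πk) = 0.2184/(2π·323) = 1.076×10^-4 m·K/W
  R'_diatomaceous earth = ln(0.183/0.0836)/(2πk) = 0.7834/(2π·0.0993) = 1.256 m·K/W
ΣR = 0.002673 + 1.076×10^-4 + 1.256 = 1.259 m·K/W
Q' = ΔT/ΣR = (200 °C − 16 °C)/1.259 = 146 W/m

Q' = 146 W/m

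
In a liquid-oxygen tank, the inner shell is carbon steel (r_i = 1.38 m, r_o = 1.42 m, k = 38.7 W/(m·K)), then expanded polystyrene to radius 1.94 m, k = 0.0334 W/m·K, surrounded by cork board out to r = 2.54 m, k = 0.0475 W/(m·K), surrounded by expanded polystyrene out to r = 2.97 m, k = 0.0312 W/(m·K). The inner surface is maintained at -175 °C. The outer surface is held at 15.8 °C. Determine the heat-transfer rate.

Q = 239 W

Series thermal resistances, inner to outer:
  R_carbon steel = (1/1.38 − 1/1.42)/(4πk) = 0.02041/(4π·38.7) = 4.197×10^-5 K/W
  R_expanded polystyrene = (1/1.42 − 1/1.94)/(4πk) = 0.1888/(4π·0.0334) = 0.4497 K/W
  R_cork board = (1/1.94 − 1/2.54)/(4πk) = 0.1218/(4π·0.0475) = 0.2040 K/W
  R_expanded polystyrene = (1/2.54 − 1/2.97)/(4πk) = 0.05700/(4π·0.0312) = 0.1454 K/W
ΣR = 4.197×10^-5 + 0.4497 + 0.2040 + 0.1454 = 0.7991 K/W
Q = ΔT/ΣR = (-175 °C − 15.8 °C)/0.7991 = -239 W
(Negative Q ⇒ heat flows inward; heat gain = 239 W.)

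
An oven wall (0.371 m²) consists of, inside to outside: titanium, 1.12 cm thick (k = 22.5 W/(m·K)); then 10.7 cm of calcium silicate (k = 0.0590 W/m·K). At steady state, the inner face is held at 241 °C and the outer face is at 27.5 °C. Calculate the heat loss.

Q = 43.7 W

Treat each layer as a resistance in series:
  R_titanium = L/(kA) = 0.0112/(22.5·0.371) = 0.001342 K/W
  R_calcium silicate = L/(kA) = 0.107/(0.0590·0.371) = 4.888 K/W
ΣR = 0.001342 + 4.888 = 4.889 K/W
Q = ΔT/ΣR = (241 °C − 27.5 °C)/4.889 = 43.7 W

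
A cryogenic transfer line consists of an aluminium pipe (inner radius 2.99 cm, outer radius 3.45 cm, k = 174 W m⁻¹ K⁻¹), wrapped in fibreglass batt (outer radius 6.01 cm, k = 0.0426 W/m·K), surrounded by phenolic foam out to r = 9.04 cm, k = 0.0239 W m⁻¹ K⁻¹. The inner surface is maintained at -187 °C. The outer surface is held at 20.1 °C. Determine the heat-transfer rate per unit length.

Resistance network (inner→outer):
  R'_aluminium = ln(0.0345/0.0299)/(2πk) = 0.1431/(2π·174) = 1.309×10^-4 m·K/W
  R'_fibreglass batt = ln(0.0601/0.0345)/(2πk) = 0.5551/(2π·0.0426) = 2.074 m·K/W
  R'_phenolic foam = ln(0.0904/0.0601)/(2πk) = 0.4082/(2π·0.0239) = 2.719 m·K/W
ΣR = 1.309×10^-4 + 2.074 + 2.719 = 4.793 m·K/W
Q' = ΔT/ΣR = (-187 °C − 20.1 °C)/4.793 = -43.2 W/m
(Negative Q' ⇒ heat flows inward; heat gain = 43.2 W/m.)

Q' = 43.2 W/m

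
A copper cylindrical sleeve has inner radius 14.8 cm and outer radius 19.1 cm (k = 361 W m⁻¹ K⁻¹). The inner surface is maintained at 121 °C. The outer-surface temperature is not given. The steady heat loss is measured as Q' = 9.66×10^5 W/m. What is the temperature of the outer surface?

T_out = 12.4 °C

Series resistances:
  R'_copper = ln(0.191/0.148)/(2πk) = 0.2551/(2π·361) = 1.124×10^-4 m·K/W
ΣR = 1.124×10^-4 m·K/W
ΔT = Q'·ΣR = 9.66×10^5 × 1.124×10^-4 = 108.6 K
Heat flows outward, so T_out = T_in − ΔT = 121 − 108.6 = 12.4 °C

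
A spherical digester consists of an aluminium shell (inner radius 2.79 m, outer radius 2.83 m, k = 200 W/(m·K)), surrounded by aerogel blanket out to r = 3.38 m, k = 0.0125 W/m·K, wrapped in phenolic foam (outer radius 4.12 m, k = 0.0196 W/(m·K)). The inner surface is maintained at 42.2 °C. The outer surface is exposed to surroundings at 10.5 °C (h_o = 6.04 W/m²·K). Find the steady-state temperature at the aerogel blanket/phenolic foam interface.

Treat each layer as a resistance in series:
  R_aluminium = (1/2.79 − 1/2.83)/(4πk) = 0.005066/(4π·200) = 2.016×10^-6 K/W
  R_aerogel blanket = (1/2.83 − 1/3.38)/(4πk) = 0.05750/(4π·0.0125) = 0.3660 K/W
  R_phenolic foam = (1/3.38 − 1/4.12)/(4πk) = 0.05314/(4π·0.0196) = 0.2158 K/W
  R_conv,out = 1/(4πr²h) = 1/(4π·4.12²·6.04) = 7.762×10^-4 K/W
ΣR = 2.016×10^-6 + 0.3660 + 0.2158 + 7.762×10^-4 = 0.5826 K/W
Q = ΔT/ΣR = (42.2 °C − 10.5 °C)/0.5826 = 54.41 W
From the inner boundary to the aerogel blanket/phenolic foam interface, ΣR_partial = 0.3660 K/W.
T_interface = T_in − Q·ΣR_partial = 42.2 °C − (54.41)(0.3660) = 22.3 °C

T = 22.3 °C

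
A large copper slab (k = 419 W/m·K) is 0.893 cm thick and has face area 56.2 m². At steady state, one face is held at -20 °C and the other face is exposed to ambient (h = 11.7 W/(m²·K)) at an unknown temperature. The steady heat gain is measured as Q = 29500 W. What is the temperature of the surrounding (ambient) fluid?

T_out = 24.9 °C

Sum the resistances:
  R_copper = L/(kA) = 0.00893/(419·56.2) = 3.792×10^-7 K/W
  R_conv,out = 1/(hA) = 1/(11.7·56.2) = 0.001521 K/W
ΣR = 0.001521 K/W
ΔT = Q·ΣR = 29500 × 0.001521 = 44.87 K
Heat flows inward, so T_out = T_in + ΔT = -20 + 44.87 = 24.9 °C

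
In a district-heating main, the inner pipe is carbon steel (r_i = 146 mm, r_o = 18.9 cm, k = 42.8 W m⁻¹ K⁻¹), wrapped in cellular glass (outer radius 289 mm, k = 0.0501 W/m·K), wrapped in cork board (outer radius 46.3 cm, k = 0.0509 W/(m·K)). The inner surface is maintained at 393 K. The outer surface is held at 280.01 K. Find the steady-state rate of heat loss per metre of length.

Q' = 40.0 W/m

Treat each layer as a resistance in series:
  R'_carbon steel = ln(0.189/0.146)/(2πk) = 0.2581/(2π·42.8) = 9.599×10^-4 m·K/W
  R'_cellular glass = ln(0.289/0.189)/(2πk) = 0.4247/(2π·0.0501) = 1.349 m·K/W
  R'_cork board = ln(0.463/0.289)/(2πk) = 0.4713/(2π·0.0509) = 1.474 m·K/W
ΣR = 9.599×10^-4 + 1.349 + 1.474 = 2.824 m·K/W
Q' = ΔT/ΣR = (393 K − 280.01 K)/2.824 = 40.0 W/m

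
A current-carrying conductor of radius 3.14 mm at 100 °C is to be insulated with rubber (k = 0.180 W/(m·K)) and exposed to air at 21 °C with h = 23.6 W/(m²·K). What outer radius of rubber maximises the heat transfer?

For a cylinder, r_cr = k_ins/h = 0.180/23.6 = 0.00763 m = 0.763 cm

r_cr = 0.763 cm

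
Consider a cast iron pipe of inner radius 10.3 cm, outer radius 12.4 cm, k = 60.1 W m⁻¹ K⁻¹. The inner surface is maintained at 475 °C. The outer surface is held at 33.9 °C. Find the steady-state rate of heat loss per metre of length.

Q' = 898 kW/m

Q' = 2πk·ΔT/ln(r₂/r₁) = 2π × 60.1 × 441.1 / ln(0.124/0.103) = 8.98×10^5 W/m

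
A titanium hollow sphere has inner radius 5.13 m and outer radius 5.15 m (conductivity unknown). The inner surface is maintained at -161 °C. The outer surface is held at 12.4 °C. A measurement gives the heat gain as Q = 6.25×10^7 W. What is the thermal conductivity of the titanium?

k = 21.7 W/m·K

ΣR = ΔT/Q = |-161 − 12.4|/6.25×10^7 = 2.774×10^-6 K/W
(1/r₁−1/r₂)/(4πk) = 2.774×10^-6 ⇒ k = 7.570×10^-4/(4π·2.774×10^-6) = 21.7 W/m·K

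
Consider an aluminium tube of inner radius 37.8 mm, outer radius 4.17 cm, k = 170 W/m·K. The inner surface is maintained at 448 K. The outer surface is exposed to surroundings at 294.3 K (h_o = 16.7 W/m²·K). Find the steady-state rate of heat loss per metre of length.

Q' = 672 W/m

Treat each layer as a resistance in series:
  R'_aluminium = ln(0.0417/0.0378)/(2πk) = 0.09819/(2π·170) = 9.193×10^-5 m·K/W
  R'_conv,out = 1/(2πr h) = 1/(2π·0.0417·16.7) = 0.2285 m·K/W
ΣR = 9.193×10^-5 + 0.2285 = 0.2286 m·K/W
Q' = ΔT/ΣR = (448 K − 294.3 K)/0.2286 = 672 W/m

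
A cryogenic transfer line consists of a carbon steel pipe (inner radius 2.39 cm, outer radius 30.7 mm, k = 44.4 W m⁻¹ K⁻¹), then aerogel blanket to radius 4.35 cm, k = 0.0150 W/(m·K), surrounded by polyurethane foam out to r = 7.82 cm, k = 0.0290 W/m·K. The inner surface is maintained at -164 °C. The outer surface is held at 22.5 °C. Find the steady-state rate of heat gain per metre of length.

Resistance network (inner→outer):
  R'_carbon steel = ln(0.0307/0.0239)/(2πk) = 0.2504/(2π·44.4) = 8.975×10^-4 m·K/W
  R'_aerogel blanket = ln(0.0435/0.0307)/(2πk) = 0.3485/(2π·0.0150) = 3.698 m·K/W
  R'_polyurethane foam = ln(0.0782/0.0435)/(2πk) = 0.5865/(2π·0.0290) = 3.219 m·K/W
ΣR = 8.975×10^-4 + 3.698 + 3.219 = 6.918 m·K/W
Q' = ΔT/ΣR = (-164 °C − 22.5 °C)/6.918 = -27.0 W/m
(Negative Q' ⇒ heat flows inward; heat gain = 27.0 W/m.)

Q' = 27.0 W/m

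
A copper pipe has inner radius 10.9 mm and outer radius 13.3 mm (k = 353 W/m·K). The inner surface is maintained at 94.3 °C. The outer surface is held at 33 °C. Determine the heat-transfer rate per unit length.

Q' = 683 kW/m

Q' = 2πk·ΔT/ln(r₂/r₁) = 2π × 353 × 61.3 / ln(0.0133/0.0109) = 6.83×10^5 W/m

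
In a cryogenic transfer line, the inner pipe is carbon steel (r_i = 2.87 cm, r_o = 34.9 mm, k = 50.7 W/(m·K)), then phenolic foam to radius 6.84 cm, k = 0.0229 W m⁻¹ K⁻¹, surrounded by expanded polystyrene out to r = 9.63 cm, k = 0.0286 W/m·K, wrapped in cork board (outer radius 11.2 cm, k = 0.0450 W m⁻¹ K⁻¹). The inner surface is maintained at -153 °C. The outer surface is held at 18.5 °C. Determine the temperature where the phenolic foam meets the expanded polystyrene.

Treat each layer as a resistance in series:
  R'_carbon steel = ln(0.0349/0.0287)/(2πk) = 0.1956/(2π·50.7) = 6.140×10^-4 m·K/W
  R'_phenolic foam = ln(0.0684/0.0349)/(2πk) = 0.6729/(2π·0.0229) = 4.677 m·K/W
  R'_expanded polystyrene = ln(0.0963/0.0684)/(2πk) = 0.3421/(2π·0.0286) = 1.904 m·K/W
  R'_cork board = ln(0.112/0.0963)/(2πk) = 0.1510/(2π·0.0450) = 0.5342 m·K/W
ΣR = 6.140×10^-4 + 4.677 + 1.904 + 0.5342 = 7.116 m·K/W
Q' = ΔT/ΣR = (-153 °C − 18.5 °C)/7.116 = -24.10 W/m
From the inner boundary to the phenolic foam/expanded polystyrene interface, ΣR_partial = 4.678 m·K/W.
T_interface = T_in − Q'·ΣR_partial = -153 °C − (-24.10)(4.678) = -40.3 °C

T = -40.3 °C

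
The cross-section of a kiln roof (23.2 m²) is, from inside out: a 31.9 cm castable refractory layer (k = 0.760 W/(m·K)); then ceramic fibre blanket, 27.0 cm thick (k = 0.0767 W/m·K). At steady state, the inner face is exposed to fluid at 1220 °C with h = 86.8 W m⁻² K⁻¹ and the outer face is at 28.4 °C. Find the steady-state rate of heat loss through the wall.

Q = 7.00 kW

Series thermal resistances, inner to outer:
  R_conv,in = 1/(hA) = 1/(86.8·23.2) = 4.966×10^-4 K/W
  R_castable refractory = L/(kA) = 0.319/(0.760·23.2) = 0.01809 K/W
  R_ceramic fibre blanket = L/(kA) = 0.270/(0.0767·23.2) = 0.1517 K/W
ΣR = 4.966×10^-4 + 0.01809 + 0.1517 = 0.1703 K/W
Q = ΔT/ΣR = (1220 °C − 28.4 °C)/0.1703 = 7000 W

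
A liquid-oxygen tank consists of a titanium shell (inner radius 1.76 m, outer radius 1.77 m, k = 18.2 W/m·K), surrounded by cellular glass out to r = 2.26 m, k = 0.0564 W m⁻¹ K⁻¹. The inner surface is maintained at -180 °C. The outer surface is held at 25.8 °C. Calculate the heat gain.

Treat each layer as a resistance in series:
  R_titanium = (1/1.76 − 1/1.77)/(4πk) = 0.003210/(4π·18.2) = 1.404×10^-5 K/W
  R_cellular glass = (1/1.77 − 1/2.26)/(4πk) = 0.1225/(4π·0.0564) = 0.1728 K/W
ΣR = 1.404×10^-5 + 0.1728 = 0.1728 K/W
Q = ΔT/ΣR = (-180 °C − 25.8 °C)/0.1728 = -1190 W
(Negative Q ⇒ heat flows inward; heat gain = 1190 W.)

Q = 1190 W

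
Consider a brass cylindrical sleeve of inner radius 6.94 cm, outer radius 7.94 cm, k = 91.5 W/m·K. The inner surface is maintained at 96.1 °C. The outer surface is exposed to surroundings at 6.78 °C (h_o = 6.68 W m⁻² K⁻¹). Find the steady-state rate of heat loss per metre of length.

Series thermal resistances, inner to outer:
  R'_brass = ln(0.0794/0.0694)/(2πk) = 0.1346/(2π·91.5) = 2.341×10^-4 m·K/W
  R'_conv,out = 1/(2πr h) = 1/(2π·0.0794·6.68) = 0.3001 m·K/W
ΣR = 2.341×10^-4 + 0.3001 = 0.3003 m·K/W
Q' = ΔT/ΣR = (96.1 °C − 6.78 °C)/0.3003 = 297 W/m

Q' = 297 W/m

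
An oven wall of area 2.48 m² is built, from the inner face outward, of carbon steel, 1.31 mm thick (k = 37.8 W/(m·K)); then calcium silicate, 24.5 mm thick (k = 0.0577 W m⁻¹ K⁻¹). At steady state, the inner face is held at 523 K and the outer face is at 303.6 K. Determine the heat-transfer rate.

Treat each layer as a resistance in series:
  R_carbon steel = L/(kA) = 0.00131/(37.8·2.48) = 1.397×10^-5 K/W
  R_calcium silicate = L/(kA) = 0.0245/(0.0577·2.48) = 0.1712 K/W
ΣR = 1.397×10^-5 + 0.1712 = 0.1712 K/W
Q = ΔT/ΣR = (523 K − 303.6 K)/0.1712 = 1280 W

Q = 1280 W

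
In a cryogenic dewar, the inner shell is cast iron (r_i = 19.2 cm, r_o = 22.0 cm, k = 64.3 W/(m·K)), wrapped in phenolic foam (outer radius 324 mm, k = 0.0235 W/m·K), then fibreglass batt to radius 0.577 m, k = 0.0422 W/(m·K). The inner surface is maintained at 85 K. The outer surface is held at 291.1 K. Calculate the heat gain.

Q = 27.5 W

Treat each layer as a resistance in series:
  R_cast iron = (1/0.192 − 1/0.220)/(4πk) = 0.6629/(4π·64.3) = 8.204×10^-4 K/W
  R_phenolic foam = (1/0.220 − 1/0.324)/(4πk) = 1.459/(4π·0.0235) = 4.941 K/W
  R_fibreglass batt = (1/0.324 − 1/0.577)/(4πk) = 1.353/(4π·0.0422) = 2.552 K/W
ΣR = 8.204×10^-4 + 4.941 + 2.552 = 7.494 K/W
Q = ΔT/ΣR = (85 K − 291.1 K)/7.494 = -27.5 W
(Negative Q ⇒ heat flows inward; heat gain = 27.5 W.)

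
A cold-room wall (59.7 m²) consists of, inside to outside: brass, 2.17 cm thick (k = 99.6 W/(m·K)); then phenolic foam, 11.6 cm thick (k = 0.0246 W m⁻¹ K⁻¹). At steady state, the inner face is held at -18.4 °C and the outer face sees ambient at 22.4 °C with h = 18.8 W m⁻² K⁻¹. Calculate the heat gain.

Series thermal resistances, inner to outer:
  R_brass = L/(kA) = 0.0217/(99.6·59.7) = 3.649×10^-6 K/W
  R_phenolic foam = L/(kA) = 0.116/(0.0246·59.7) = 0.07899 K/W
  R_conv,out = 1/(hA) = 1/(18.8·59.7) = 8.910×10^-4 K/W
ΣR = 3.649×10^-6 + 0.07899 + 8.910×10^-4 = 0.07988 K/W
Q = ΔT/ΣR = (-18.4 °C − 22.4 °C)/0.07988 = -511 W
(Negative Q ⇒ heat flows inward; heat gain = 511 W.)

Q = 511 W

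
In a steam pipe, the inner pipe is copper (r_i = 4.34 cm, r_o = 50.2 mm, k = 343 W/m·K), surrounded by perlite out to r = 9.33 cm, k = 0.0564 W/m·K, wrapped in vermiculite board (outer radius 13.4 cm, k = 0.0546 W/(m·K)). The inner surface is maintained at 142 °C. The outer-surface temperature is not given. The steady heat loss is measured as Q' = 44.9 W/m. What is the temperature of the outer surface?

Sum the resistances:
  R'_copper = ln(0.0502/0.0434)/(2πk) = 0.1456/(2π·343) = 6.754×10^-5 m·K/W
  R'_perlite = ln(0.0933/0.0502)/(2πk) = 0.6198/(2π·0.0564) = 1.749 m·K/W
  R'_vermiculite board = ln(0.134/0.0933)/(2πk) = 0.3620/(2π·0.0546) = 1.055 m·K/W
ΣR = 2.804 m·K/W
ΔT = Q'·ΣR = 44.9 × 2.804 = 125.9 K
Heat flows outward, so T_out = T_in − ΔT = 142 − 125.9 = 16.1 °C

T_out = 16.1 °C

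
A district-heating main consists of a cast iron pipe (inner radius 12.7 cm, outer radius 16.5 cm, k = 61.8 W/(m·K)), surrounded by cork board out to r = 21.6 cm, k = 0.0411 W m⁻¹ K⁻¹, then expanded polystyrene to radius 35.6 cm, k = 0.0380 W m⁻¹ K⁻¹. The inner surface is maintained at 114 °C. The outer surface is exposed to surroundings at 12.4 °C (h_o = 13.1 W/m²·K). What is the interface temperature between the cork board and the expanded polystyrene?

Series thermal resistances, inner to outer:
  R'_cast iron = ln(0.165/0.127)/(2πk) = 0.2618/(2π·61.8) = 6.741×10^-4 m·K/W
  R'_cork board = ln(0.216/0.165)/(2πk) = 0.2693/(2π·0.0411) = 1.043 m·K/W
  R'_expanded polystyrene = ln(0.356/0.216)/(2πk) = 0.4997/(2π·0.0380) = 2.093 m·K/W
  R'_conv,out = 1/(2πr h) = 1/(2π·0.356·13.1) = 0.03413 m·K/W
ΣR = 6.741×10^-4 + 1.043 + 2.093 + 0.03413 = 3.171 m·K/W
Q' = ΔT/ΣR = (114 °C − 12.4 °C)/3.171 = 32.04 W/m
From the inner boundary to the cork board/expanded polystyrene interface, ΣR_partial = 1.044 m·K/W.
T_interface = T_in − Q'·ΣR_partial = 114 °C − (32.04)(1.044) = 80.6 °C

T = 80.6 °C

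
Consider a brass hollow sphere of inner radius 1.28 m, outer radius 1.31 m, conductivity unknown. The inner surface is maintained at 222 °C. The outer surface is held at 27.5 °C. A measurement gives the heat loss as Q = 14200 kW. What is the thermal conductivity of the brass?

ΣR = ΔT/Q = |222 − 27.5|/1.42×10^7 = 1.370×10^-5 K/W
(1/r₁−1/r₂)/(4πk) = 1.370×10^-5 ⇒ k = 0.01789/(4π·1.370×10^-5) = 104 W/m·K

k = 104 W/m·K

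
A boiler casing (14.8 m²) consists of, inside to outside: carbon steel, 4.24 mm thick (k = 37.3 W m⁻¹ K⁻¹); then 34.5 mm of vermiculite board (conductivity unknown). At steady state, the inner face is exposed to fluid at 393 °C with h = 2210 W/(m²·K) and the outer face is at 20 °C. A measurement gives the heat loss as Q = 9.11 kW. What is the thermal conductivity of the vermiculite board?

k = 0.0570 W/m·K

ΣR = ΔT/Q = |393 − 20|/9110 = 0.04094 K/W
Known resistances:
  R_conv,in = 1/(hA) = 1/(2210·14.8) = 3.057×10^-5 K/W
  R_carbon steel = L/(kA) = 0.00424/(37.3·14.8) = 7.681×10^-6 K/W
R_vermiculite board = ΣR − ΣR_known = 0.04094 − 3.825×10^-5 = 0.04090 K/W
L/(kA) = 0.04090 ⇒ k = 0.0345/(0.04090·14.8) = 0.0570 W/m·K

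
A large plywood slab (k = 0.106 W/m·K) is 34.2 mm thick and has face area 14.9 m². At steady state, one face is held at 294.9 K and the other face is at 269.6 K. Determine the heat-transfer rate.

Q = kA·ΔT/L = 0.106 × 14.9 × |294.9 K − 269.6 K| / 0.0342 = 1170 W

Q = 1170 W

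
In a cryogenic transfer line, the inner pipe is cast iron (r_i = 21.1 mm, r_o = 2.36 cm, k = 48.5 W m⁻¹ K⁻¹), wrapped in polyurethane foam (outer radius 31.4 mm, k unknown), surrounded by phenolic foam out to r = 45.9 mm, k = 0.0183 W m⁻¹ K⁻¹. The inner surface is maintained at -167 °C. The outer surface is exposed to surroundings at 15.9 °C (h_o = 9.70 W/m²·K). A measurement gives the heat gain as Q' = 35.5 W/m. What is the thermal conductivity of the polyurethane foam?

k = 0.0305 W/m·K

ΣR = ΔT/Q' = |-167 − 15.9|/35.5 = 5.152 m·K/W
Known resistances:
  R'_cast iron = ln(0.0236/0.0211)/(2πk) = 0.1120/(2π·48.5) = 3.674×10^-4 m·K/W
  R'_phenolic foam = ln(0.0459/0.0314)/(2πk) = 0.3797/(2π·0.0183) = 3.302 m·K/W
  R'_conv,out = 1/(2πr h) = 1/(2π·0.0459·9.70) = 0.3575 m·K/W
R_polyurethane foam = ΣR − ΣR_known = 5.152 − 3.660 = 1.492 m·K/W
ln(r₂/r₁)/(2πk) = 1.492 ⇒ k = 0.2856/(2π·1.492) = 0.0305 W/m·K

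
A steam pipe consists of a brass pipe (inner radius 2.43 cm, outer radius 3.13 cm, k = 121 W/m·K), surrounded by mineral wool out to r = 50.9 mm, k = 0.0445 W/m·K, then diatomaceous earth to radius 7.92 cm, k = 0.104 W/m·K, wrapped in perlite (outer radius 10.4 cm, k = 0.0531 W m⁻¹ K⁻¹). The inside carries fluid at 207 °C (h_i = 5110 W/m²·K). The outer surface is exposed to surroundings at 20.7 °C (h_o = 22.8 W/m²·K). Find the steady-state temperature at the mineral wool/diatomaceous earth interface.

T = 109 °C

Resistance network (inner→outer):
  R'_conv,in = 1/(2πr h) = 1/(2π·0.0243·5110) = 0.001282 m·K/W
  R'_brass = ln(0.0313/0.0243)/(2πk) = 0.2531/(2π·121) = 3.330×10^-4 m·K/W
  R'_mineral wool = ln(0.0509/0.0313)/(2πk) = 0.4862/(2π·0.0445) = 1.739 m·K/W
  R'_diatomaceous earth = ln(0.0792/0.0509)/(2πk) = 0.4421/(2π·0.104) = 0.6766 m·K/W
  R'_perlite = ln(0.104/0.0792)/(2πk) = 0.2724/(2π·0.0531) = 0.8165 m·K/W
  R'_conv,out = 1/(2πr h) = 1/(2π·0.104·22.8) = 0.06712 m·K/W
ΣR = 0.001282 + 3.330×10^-4 + 1.739 + 0.6766 + 0.8165 + 0.06712 = 3.301 m·K/W
Q' = ΔT/ΣR = (207 °C − 20.7 °C)/3.301 = 56.44 W/m
From the inner boundary to the mineral wool/diatomaceous earth interface, ΣR_partial = 1.741 m·K/W.
T_interface = T_in − Q'·ΣR_partial = 207 °C − (56.44)(1.741) = 109 °C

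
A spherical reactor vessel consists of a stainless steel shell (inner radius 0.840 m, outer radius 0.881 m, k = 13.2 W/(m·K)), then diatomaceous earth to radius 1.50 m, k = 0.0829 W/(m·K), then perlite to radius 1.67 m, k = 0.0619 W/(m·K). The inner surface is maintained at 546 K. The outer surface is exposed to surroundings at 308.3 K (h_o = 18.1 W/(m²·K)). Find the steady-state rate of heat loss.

Resistance network (inner→outer):
  R_stainless steel = (1/0.840 − 1/0.881)/(4πk) = 0.05540/(4π·13.2) = 3.340×10^-4 K/W
  R_diatomaceous earth = (1/0.881 − 1/1.50)/(4πk) = 0.4684/(4π·0.0829) = 0.4496 K/W
  R_perlite = (1/1.50 − 1/1.67)/(4πk) = 0.06786/(4π·0.0619) = 0.08725 K/W
  R_conv,out = 1/(4πr²h) = 1/(4π·1.67²·18.1) = 0.001576 K/W
ΣR = 3.340×10^-4 + 0.4496 + 0.08725 + 0.001576 = 0.5388 K/W
Q = ΔT/ΣR = (546 K − 308.3 K)/0.5388 = 441 W

Q = 441 W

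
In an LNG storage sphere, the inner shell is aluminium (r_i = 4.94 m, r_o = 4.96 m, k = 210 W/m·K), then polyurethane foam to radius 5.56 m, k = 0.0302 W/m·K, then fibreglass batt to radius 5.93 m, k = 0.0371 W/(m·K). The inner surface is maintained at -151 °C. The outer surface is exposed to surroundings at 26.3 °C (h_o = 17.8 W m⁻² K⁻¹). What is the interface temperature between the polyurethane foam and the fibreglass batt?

Series thermal resistances, inner to outer:
  R_aluminium = (1/4.94 − 1/4.96)/(4πk) = 8.162×10^-4/(4π·210) = 3.093×10^-7 K/W
  R_polyurethane foam = (1/4.96 − 1/5.56)/(4πk) = 0.02176/(4π·0.0302) = 0.05733 K/W
  R_fibreglass batt = (1/5.56 − 1/5.93)/(4πk) = 0.01122/(4π·0.0371) = 0.02407 K/W
  R_conv,out = 1/(4πr²h) = 1/(4π·5.93²·17.8) = 1.271×10^-4 K/W
ΣR = 3.093×10^-7 + 0.05733 + 0.02407 + 1.271×10^-4 = 0.08153 K/W
Q = ΔT/ΣR = (-151 °C − 26.3 °C)/0.08153 = -2175 W
From the inner boundary to the polyurethane foam/fibreglass batt interface, ΣR_partial = 0.05733 K/W.
T_interface = T_in − Q·ΣR_partial = -151 °C − (-2175)(0.05733) = -26.3 °C

T = -26.3 °C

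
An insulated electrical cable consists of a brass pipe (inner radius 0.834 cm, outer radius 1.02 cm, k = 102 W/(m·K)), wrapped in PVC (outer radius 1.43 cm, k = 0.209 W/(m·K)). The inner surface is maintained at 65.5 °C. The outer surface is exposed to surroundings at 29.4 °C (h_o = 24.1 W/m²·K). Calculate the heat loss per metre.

Resistance network (inner→outer):
  R'_brass = ln(0.0102/0.00834)/(2πk) = 0.2013/(2π·102) = 3.141×10^-4 m·K/W
  R'_PVC = ln(0.0143/0.0102)/(2πk) = 0.3379/(2π·0.209) = 0.2573 m·K/W
  R'_conv,out = 1/(2πr h) = 1/(2π·0.0143·24.1) = 0.4618 m·K/W
ΣR = 3.141×10^-4 + 0.2573 + 0.4618 = 0.7194 m·K/W
Q' = ΔT/ΣR = (65.5 °C − 29.4 °C)/0.7194 = 50.2 W/m

Q' = 50.2 W/m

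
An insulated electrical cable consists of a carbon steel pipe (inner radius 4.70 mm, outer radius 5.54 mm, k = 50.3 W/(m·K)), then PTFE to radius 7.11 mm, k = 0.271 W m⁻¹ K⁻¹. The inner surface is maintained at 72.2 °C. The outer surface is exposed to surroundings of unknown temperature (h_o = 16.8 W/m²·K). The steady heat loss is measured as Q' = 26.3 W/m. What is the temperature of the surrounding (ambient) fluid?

Sum the resistances:
  R'_carbon steel = ln(0.00554/0.00470)/(2πk) = 0.1644/(2π·50.3) = 5.203×10^-4 m·K/W
  R'_PTFE = ln(0.00711/0.00554)/(2πk) = 0.2495/(2π·0.271) = 0.1465 m·K/W
  R'_conv,out = 1/(2πr h) = 1/(2π·0.00711·16.8) = 1.332 m·K/W
ΣR = 1.479 m·K/W
ΔT = Q'·ΣR = 26.3 × 1.479 = 38.90 K
Heat flows outward, so T_out = T_in − ΔT = 72.2 − 38.90 = 33.3 °C

T_out = 33.3 °C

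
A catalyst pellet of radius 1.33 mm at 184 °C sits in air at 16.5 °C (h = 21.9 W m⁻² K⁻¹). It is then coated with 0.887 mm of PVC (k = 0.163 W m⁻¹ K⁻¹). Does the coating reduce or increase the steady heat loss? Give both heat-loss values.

increases: 0.0815 → 0.189 W

Critical radius for a sphere: r_cr = 2k/h = 0.0149 m = 1.49 cm.
Outer radius after coating: r₂ = 0.00133 + 8.87×10^-4 = 0.002217 m.
Since r₁ < r_cr and r₂ ≤ r_cr, the coating moves toward the maximum at r_cr — heat loss rises.
Bare: R = 1/(4πr₁²h) = 2054 K/W; Q = 167.5/2054 = 0.0815 W.
Coated: R = R_cond + R_conv = 886.2 K/W; Q = 167.5/886.2 = 0.189 W.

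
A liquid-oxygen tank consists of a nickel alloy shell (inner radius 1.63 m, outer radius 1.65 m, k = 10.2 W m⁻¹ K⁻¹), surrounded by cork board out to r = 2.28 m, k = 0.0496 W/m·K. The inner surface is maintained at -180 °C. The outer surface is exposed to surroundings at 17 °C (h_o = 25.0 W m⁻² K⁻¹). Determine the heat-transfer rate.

Q = 731 W

Series thermal resistances, inner to outer:
  R_nickel alloy = (1/1.63 − 1/1.65)/(4πk) = 0.007436/(4π·10.2) = 5.802×10^-5 K/W
  R_cork board = (1/1.65 − 1/2.28)/(4πk) = 0.1675/(4π·0.0496) = 0.2687 K/W
  R_conv,out = 1/(4πr²h) = 1/(4π·2.28²·25.0) = 6.123×10^-4 K/W
ΣR = 5.802×10^-5 + 0.2687 + 6.123×10^-4 = 0.2694 K/W
Q = ΔT/ΣR = (-180 °C − 17 °C)/0.2694 = -731 W
(Negative Q ⇒ heat flows inward; heat gain = 731 W.)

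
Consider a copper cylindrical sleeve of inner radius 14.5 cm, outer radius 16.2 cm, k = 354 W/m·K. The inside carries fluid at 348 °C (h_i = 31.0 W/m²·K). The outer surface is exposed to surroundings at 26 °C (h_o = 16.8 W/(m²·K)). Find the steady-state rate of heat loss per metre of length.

Series thermal resistances, inner to outer:
  R'_conv,in = 1/(2πr h) = 1/(2π·0.145·31.0) = 0.03541 m·K/W
  R'_copper = ln(0.162/0.145)/(2πk) = 0.1109/(2π·354) = 4.984×10^-5 m·K/W
  R'_conv,out = 1/(2πr h) = 1/(2π·0.162·16.8) = 0.05848 m·K/W
ΣR = 0.03541 + 4.984×10^-5 + 0.05848 = 0.09394 m·K/W
Q' = ΔT/ΣR = (348 °C − 26 °C)/0.09394 = 3430 W/m

Q' = 3.43 kW/m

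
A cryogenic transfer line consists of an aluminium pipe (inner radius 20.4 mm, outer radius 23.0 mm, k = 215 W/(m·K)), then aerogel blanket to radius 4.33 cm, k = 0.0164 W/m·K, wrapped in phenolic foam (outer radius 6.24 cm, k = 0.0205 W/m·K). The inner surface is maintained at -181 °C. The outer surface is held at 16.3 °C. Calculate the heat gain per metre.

Series thermal resistances, inner to outer:
  R'_aluminium = ln(0.0230/0.0204)/(2πk) = 0.1200/(2π·215) = 8.880×10^-5 m·K/W
  R'_aerogel blanket = ln(0.0433/0.0230)/(2πk) = 0.6327/(2π·0.0164) = 6.140 m·K/W
  R'_phenolic foam = ln(0.0624/0.0433)/(2πk) = 0.3654/(2π·0.0205) = 2.837 m·K/W
ΣR = 8.880×10^-5 + 6.140 + 2.837 = 8.977 m·K/W
Q' = ΔT/ΣR = (-181 °C − 16.3 °C)/8.977 = -22.0 W/m
(Negative Q' ⇒ heat flows inward; heat gain = 22.0 W/m.)

Q' = 22.0 W/m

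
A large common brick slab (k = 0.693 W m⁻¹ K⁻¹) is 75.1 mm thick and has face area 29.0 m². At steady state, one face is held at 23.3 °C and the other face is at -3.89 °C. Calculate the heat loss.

Q = 7.28 kW

Q = kA·ΔT/L = 0.693 × 29.0 × |23.3 °C − -3.89 °C| / 0.0751 = 7280 W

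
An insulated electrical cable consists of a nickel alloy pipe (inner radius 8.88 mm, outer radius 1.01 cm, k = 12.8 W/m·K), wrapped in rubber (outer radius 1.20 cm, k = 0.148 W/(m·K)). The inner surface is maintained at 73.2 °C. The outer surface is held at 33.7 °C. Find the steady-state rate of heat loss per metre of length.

Treat each layer as a resistance in series:
  R'_nickel alloy = ln(0.0101/0.00888)/(2πk) = 0.1287/(2π·12.8) = 0.001601 m·K/W
  R'_rubber = ln(0.0120/0.0101)/(2πk) = 0.1724/(2π·0.148) = 0.1854 m·K/W
ΣR = 0.001601 + 0.1854 = 0.1870 m·K/W
Q' = ΔT/ΣR = (73.2 °C − 33.7 °C)/0.1870 = 211 W/m

Q' = 211 W/m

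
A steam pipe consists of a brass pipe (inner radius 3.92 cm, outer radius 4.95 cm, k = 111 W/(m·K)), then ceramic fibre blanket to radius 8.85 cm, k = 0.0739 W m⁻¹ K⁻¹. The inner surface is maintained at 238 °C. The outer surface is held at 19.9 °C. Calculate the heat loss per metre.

Series thermal resistances, inner to outer:
  R'_brass = ln(0.0495/0.0392)/(2πk) = 0.2333/(2π·111) = 3.345×10^-4 m·K/W
  R'_ceramic fibre blanket = ln(0.0885/0.0495)/(2πk) = 0.5810/(2π·0.0739) = 1.251 m·K/W
ΣR = 3.345×10^-4 + 1.251 = 1.251 m·K/W
Q' = ΔT/ΣR = (238 °C − 19.9 °C)/1.251 = 174 W/m

Q' = 174 W/m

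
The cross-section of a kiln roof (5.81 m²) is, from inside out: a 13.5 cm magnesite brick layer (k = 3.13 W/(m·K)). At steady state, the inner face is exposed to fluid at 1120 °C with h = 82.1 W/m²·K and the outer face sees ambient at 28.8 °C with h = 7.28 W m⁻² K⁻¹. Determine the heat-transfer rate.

Series thermal resistances, inner to outer:
  R_conv,in = 1/(hA) = 1/(82.1·5.81) = 0.002096 K/W
  R_magnesite brick = L/(kA) = 0.135/(3.13·5.81) = 0.007424 K/W
  R_conv,out = 1/(hA) = 1/(7.28·5.81) = 0.02364 K/W
ΣR = 0.002096 + 0.007424 + 0.02364 = 0.03316 K/W
Q = ΔT/ΣR = (1120 °C − 28.8 °C)/0.03316 = 32900 W

Q = 32.9 kW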